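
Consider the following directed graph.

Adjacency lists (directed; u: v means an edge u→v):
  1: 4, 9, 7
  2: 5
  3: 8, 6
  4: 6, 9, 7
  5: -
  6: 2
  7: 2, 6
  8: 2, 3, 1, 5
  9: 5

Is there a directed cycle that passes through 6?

No

6 lies on a cycle iff there is a path from 6 back to itself.
Exploring from 6, it never reaches itself; equivalently, its strongly connected component is a singleton.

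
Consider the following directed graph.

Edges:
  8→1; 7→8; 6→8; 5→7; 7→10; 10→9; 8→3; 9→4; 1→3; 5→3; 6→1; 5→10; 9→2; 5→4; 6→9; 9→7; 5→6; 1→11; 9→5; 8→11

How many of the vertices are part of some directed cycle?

5

A vertex is on a directed cycle iff it belongs to a strongly connected component of size ≥ 2 (or has a self-loop).
The vertices on cycles are {5, 6, 7, 9, 10} — 5 in total.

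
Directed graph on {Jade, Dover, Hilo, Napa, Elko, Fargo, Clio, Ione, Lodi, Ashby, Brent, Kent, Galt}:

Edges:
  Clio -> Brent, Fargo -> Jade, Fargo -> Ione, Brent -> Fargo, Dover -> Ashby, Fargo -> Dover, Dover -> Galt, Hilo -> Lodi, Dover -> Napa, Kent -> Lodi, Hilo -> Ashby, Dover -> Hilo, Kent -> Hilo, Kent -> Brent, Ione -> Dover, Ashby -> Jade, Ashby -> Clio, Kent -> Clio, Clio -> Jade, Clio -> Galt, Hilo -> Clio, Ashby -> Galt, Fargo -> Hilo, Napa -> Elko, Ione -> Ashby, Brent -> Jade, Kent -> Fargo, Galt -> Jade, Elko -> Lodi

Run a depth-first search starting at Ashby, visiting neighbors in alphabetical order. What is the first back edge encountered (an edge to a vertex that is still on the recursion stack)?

Dover→Ashby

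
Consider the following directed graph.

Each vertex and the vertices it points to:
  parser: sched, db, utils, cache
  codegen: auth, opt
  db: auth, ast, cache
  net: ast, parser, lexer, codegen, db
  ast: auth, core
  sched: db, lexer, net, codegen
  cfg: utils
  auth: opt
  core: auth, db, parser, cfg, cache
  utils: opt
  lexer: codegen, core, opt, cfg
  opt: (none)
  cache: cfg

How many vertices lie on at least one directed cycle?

A vertex is on a directed cycle iff it belongs to a strongly connected component of size ≥ 2 (or has a self-loop).
The vertices on cycles are {db, ast, net, core, lexer, sched, parser} — 7 in total.

7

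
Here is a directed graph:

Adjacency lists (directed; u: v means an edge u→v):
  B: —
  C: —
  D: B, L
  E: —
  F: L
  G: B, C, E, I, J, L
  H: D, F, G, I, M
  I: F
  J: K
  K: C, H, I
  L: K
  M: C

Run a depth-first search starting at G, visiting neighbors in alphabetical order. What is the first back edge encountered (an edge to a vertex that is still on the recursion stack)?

D→L

DFS from G (visiting neighbors in alphabetical order); mark gray on enter, black on exit:
G gray
  B gray
  B black
  C gray
  C black
  E gray
  E black
  I gray
    F gray
      L gray
        K gray
          K→C: C black — skip
          H gray
            D gray
              D→B: B black — skip
              D→L: L is gray → back edge
First back edge: D → L.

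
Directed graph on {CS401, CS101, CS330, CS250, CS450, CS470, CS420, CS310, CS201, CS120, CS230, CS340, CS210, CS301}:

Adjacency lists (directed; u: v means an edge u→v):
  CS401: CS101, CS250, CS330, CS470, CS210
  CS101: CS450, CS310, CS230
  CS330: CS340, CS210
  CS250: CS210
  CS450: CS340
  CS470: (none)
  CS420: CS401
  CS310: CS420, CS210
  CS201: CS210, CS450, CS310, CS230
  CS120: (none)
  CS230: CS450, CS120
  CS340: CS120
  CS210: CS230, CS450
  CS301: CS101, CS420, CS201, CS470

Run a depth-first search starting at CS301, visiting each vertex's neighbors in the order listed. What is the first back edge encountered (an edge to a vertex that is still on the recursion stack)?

CS401→CS101

DFS from CS301 (visiting each vertex's neighbors in the order listed); mark gray on enter, black on exit:
CS301 gray
  CS101 gray
    CS450 gray
      CS340 gray
        CS120 gray
        CS120 black
      CS340 black
    CS450 black
    CS310 gray
      CS420 gray
        CS401 gray
          CS401→CS101: CS101 is gray → back edge
First back edge: CS401 → CS101.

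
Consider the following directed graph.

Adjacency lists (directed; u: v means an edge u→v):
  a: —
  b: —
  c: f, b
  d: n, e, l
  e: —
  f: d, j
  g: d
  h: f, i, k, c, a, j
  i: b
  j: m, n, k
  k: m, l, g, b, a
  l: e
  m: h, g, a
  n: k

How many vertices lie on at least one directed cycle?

A vertex is on a directed cycle iff it belongs to a strongly connected component of size ≥ 2 (or has a self-loop).
The vertices on cycles are {c, d, f, g, h, j, k, m, n} — 9 in total.

9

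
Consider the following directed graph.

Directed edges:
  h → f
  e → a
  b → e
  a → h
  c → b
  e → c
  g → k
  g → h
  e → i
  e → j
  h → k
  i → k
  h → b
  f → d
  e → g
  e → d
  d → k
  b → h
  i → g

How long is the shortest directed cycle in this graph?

For each vertex v, BFS finds the shortest path from v back to v.
The shortest such closed walk is b → h → b, length 2.

2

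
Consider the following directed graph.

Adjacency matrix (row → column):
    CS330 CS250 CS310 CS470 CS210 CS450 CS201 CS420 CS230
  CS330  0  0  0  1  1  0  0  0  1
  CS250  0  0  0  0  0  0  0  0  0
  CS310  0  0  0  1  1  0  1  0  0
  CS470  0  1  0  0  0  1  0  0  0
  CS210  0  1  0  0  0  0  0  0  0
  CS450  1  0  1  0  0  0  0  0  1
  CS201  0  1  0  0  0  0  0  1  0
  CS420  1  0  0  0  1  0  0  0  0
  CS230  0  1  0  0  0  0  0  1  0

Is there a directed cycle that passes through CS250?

No

CS250 lies on a cycle iff there is a path from CS250 back to itself.
Exploring from CS250, it never reaches itself; equivalently, its strongly connected component is a singleton.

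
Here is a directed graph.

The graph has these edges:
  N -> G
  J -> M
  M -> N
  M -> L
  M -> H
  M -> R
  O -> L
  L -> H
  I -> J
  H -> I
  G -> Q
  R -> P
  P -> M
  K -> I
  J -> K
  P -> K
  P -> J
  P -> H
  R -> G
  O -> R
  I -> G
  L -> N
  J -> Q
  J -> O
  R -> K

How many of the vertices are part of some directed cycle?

9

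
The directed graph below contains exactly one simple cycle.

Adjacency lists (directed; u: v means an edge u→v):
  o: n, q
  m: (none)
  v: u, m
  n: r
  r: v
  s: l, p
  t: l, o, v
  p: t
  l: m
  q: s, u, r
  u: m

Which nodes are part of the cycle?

DFS with gray/black marking from t:
t gray
  l gray
    m gray
    m black
  l black
  o gray
    n gray
      r gray
        v gray
          u gray
            u→m: m black — skip
          u black
          v→m: m black — skip
        v black
      r black
    n black
    q gray
      s gray
        s→l: l black — skip
        p gray
          p→t: t is gray → back edge
Back edge closes the cycle t → o → q → s → p → t; its vertices are {o, p, q, s, t}.

o, p, q, s, t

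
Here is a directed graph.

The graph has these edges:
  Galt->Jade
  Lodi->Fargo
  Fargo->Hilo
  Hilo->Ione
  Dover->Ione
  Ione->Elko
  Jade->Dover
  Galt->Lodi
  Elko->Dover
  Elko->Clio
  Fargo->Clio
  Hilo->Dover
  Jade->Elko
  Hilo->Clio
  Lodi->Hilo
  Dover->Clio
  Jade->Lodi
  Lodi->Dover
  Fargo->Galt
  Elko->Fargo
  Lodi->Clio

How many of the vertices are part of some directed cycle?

8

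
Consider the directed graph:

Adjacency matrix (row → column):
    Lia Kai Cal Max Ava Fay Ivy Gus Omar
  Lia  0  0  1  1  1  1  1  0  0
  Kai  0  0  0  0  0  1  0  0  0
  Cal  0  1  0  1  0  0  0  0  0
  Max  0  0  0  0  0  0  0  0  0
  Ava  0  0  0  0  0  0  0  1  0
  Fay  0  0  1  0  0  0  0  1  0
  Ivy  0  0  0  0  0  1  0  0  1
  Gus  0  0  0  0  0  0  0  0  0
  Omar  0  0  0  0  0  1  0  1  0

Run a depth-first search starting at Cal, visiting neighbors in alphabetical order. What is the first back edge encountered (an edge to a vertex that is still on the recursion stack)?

Fay->Cal

DFS from Cal (visiting neighbors in alphabetical order); mark gray on enter, black on exit:
Cal gray
  Kai gray
    Fay gray
      Fay→Cal: Cal is gray → back edge
First back edge: Fay → Cal.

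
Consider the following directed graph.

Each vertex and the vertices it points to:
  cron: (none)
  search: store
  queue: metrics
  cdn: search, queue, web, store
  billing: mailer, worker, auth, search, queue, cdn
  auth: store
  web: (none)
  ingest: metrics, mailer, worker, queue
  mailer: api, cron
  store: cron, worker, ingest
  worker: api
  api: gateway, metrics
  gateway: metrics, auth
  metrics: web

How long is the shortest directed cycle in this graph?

5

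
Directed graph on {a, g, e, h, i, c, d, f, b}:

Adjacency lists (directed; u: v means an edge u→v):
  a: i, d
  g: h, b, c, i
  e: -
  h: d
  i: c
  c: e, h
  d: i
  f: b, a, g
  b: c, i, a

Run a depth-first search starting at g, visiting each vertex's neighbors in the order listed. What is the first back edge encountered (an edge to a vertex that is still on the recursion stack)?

c->h

DFS from g (visiting each vertex's neighbors in the order listed); mark gray on enter, black on exit:
g gray
  h gray
    d gray
      i gray
        c gray
          e gray
          e black
          c→h: h is gray → back edge
First back edge: c → h.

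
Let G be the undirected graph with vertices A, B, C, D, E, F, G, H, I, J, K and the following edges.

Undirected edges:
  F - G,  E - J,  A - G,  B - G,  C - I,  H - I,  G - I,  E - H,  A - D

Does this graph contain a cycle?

DFS, tracking each vertex's parent; an edge to a visited non-parent vertex closes a cycle.
Start from G:
visit G (parent –)
  visit I (parent G)
    I–G: parent, skip
    visit H (parent I)
      H–I: parent, skip
      visit E (parent H)
        visit J (parent E)
          J–E: parent, skip
        E–H: parent, skip
    visit C (parent I)
      C–I: parent, skip
  visit A (parent G)
    A–G: parent, skip
    visit D (parent A)
      D–A: parent, skip
  visit F (parent G)
    F–G: parent, skip
  visit B (parent G)
    B–G: parent, skip
visit K (parent –)
No non-parent visited neighbor found — the graph is a forest.

No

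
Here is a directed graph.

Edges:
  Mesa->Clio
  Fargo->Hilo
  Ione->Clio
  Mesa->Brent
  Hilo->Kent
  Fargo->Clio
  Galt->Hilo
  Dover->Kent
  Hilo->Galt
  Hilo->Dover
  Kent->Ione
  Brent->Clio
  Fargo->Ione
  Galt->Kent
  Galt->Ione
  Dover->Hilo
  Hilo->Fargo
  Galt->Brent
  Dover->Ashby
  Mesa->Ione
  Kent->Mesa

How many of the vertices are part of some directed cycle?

4

A vertex is on a directed cycle iff it belongs to a strongly connected component of size ≥ 2 (or has a self-loop).
The vertices on cycles are {Galt, Hilo, Dover, Fargo} — 4 in total.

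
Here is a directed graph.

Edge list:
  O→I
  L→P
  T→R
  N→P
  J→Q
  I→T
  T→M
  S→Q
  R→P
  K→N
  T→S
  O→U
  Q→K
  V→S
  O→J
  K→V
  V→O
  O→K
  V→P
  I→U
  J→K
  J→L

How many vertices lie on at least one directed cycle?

A vertex is on a directed cycle iff it belongs to a strongly connected component of size ≥ 2 (or has a self-loop).
The vertices on cycles are {I, J, K, O, Q, S, T, V} — 8 in total.

8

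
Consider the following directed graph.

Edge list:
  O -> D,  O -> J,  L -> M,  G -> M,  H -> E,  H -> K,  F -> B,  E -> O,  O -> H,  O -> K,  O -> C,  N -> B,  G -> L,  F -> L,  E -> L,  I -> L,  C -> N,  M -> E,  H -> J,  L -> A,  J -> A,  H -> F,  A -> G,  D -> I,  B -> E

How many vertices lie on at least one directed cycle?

14

A vertex is on a directed cycle iff it belongs to a strongly connected component of size ≥ 2 (or has a self-loop).
The vertices on cycles are {A, B, C, D, E, F, G, H, I, J, L, M, N, O} — 14 in total.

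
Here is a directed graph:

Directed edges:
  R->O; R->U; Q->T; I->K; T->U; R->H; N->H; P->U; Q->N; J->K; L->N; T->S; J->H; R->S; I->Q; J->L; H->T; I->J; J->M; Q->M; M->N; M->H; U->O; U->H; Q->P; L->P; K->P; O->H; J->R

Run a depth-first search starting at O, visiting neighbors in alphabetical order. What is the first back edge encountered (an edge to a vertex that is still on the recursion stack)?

DFS from O (visiting neighbors in alphabetical order); mark gray on enter, black on exit:
O gray
  H gray
    T gray
      S gray
      S black
      U gray
        U→H: H is gray → back edge
First back edge: U → H.

U→H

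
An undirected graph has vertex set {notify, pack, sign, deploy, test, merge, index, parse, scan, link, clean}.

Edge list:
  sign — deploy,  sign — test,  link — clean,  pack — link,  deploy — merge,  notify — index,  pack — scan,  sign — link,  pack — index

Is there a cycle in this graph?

No

DFS, tracking each vertex's parent; an edge to a visited non-parent vertex closes a cycle.
Start from notify:
visit notify (parent –)
  visit index (parent notify)
    visit pack (parent index)
      visit link (parent pack)
        link–pack: parent, skip
        visit clean (parent link)
          clean–link: parent, skip
        visit sign (parent link)
          sign–link: parent, skip
          visit test (parent sign)
            test–sign: parent, skip
          visit deploy (parent sign)
            deploy–sign: parent, skip
            visit merge (parent deploy)
              merge–deploy: parent, skip
      pack–index: parent, skip
      visit scan (parent pack)
        scan–pack: parent, skip
    index–notify: parent, skip
visit parse (parent –)
No non-parent visited neighbor found — the graph is a forest.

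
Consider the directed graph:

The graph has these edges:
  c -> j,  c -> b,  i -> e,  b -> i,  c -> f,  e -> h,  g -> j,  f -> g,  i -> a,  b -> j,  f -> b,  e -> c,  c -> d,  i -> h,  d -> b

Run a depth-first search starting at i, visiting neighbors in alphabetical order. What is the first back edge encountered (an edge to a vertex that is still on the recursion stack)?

DFS from i (visiting neighbors in alphabetical order); mark gray on enter, black on exit:
i gray
  a gray
  a black
  e gray
    c gray
      b gray
        b→i: i is gray → back edge
First back edge: b → i.

b→i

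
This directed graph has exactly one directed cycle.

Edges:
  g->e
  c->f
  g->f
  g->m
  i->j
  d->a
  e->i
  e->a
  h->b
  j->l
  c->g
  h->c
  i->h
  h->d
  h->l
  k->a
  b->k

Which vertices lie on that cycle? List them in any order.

c, e, g, h, i

DFS with gray/black marking from h:
h gray
  l gray
  l black
  c gray
    g gray
      m gray
      m black
      f gray
      f black
      e gray
        i gray
          j gray
            j→l: l black — skip
          j black
          i→h: h is gray → back edge
Back edge closes the cycle h → c → g → e → i → h; its vertices are {c, e, g, h, i}.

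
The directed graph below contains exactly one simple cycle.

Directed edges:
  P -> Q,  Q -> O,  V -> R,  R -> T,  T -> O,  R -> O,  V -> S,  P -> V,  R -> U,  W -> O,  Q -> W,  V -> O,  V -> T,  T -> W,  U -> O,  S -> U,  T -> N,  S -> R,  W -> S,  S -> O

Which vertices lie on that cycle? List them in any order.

R, S, T, W

DFS with gray/black marking from T:
T gray
  N gray
  N black
  O gray
  O black
  W gray
    S gray
      R gray
        R→T: T is gray → back edge
Back edge closes the cycle T → W → S → R → T; its vertices are {R, S, T, W}.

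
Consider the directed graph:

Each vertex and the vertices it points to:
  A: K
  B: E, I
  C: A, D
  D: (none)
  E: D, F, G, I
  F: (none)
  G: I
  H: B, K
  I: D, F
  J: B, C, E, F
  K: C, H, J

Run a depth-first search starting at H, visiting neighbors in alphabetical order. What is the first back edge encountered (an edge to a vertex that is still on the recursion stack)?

DFS from H (visiting neighbors in alphabetical order); mark gray on enter, black on exit:
H gray
  B gray
    E gray
      D gray
      D black
      F gray
      F black
      G gray
        I gray
          I→D: D black — skip
          I→F: F black — skip
        I black
      G black
      E→I: I black — skip
    E black
    B→I: I black — skip
  B black
  K gray
    C gray
      A gray
        A→K: K is gray → back edge
First back edge: A → K.

A->K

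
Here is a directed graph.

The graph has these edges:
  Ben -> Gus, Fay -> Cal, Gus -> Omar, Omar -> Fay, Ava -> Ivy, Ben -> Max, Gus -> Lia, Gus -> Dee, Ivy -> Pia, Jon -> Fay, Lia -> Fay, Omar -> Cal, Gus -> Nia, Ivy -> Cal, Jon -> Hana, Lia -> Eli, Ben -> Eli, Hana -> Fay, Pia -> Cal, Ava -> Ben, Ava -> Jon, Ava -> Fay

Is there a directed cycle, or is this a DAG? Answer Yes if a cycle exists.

DFS with white/gray/black marking, starting from Ivy:
Ivy gray
  Pia gray
    Cal gray
    Cal black
  Pia black
  Ivy→Cal: Cal black — skip
Ivy black
Dee gray
Dee black
Ben gray
  Eli gray
  Eli black
  Gus gray
    Lia gray
      Fay gray
        Fay→Cal: Cal black — skip
      Fay black
      Lia→Eli: Eli black — skip
    Lia black
    Gus→Dee: Dee black — skip
    Omar gray
      Omar→Cal: Cal black — skip
      Omar→Fay: Fay black — skip
    Omar black
    Nia gray
    Nia black
  Gus black
  Max gray
  Max black
Ben black
Jon gray
  Hana gray
    Hana→Fay: Fay black — skip
  Hana black
  Jon→Fay: Fay black — skip
Jon black
Ava gray
  Ava→Ivy: Ivy black — skip
  Ava→Fay: Fay black — skip
  Ava→Ben: Ben black — skip
  Ava→Jon: Jon black — skip
Ava black
Every edge goes to a white or black vertex — no back edge, so the graph is acyclic.

No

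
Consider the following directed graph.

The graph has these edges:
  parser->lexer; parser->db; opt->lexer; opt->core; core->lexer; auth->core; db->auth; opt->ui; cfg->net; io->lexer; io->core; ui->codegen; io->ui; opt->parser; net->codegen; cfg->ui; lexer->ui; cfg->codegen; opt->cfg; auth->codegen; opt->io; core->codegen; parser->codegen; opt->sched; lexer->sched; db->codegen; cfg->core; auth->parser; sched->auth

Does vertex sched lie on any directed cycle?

Yes

sched is on a cycle iff sched can reach itself via ≥1 edge.
sched → auth → core → lexer → sched — yes.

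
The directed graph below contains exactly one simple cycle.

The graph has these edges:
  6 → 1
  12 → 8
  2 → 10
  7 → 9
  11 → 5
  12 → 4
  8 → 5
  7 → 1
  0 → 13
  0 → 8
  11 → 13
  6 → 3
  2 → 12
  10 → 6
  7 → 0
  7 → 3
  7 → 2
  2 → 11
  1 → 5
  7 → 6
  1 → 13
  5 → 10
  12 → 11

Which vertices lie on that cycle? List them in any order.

DFS with gray/black marking from 10:
10 gray
  6 gray
    1 gray
      13 gray
      13 black
      5 gray
        5→10: 10 is gray → back edge
Back edge closes the cycle 10 → 6 → 1 → 5 → 10; its vertices are {1, 5, 6, 10}.

1, 5, 6, 10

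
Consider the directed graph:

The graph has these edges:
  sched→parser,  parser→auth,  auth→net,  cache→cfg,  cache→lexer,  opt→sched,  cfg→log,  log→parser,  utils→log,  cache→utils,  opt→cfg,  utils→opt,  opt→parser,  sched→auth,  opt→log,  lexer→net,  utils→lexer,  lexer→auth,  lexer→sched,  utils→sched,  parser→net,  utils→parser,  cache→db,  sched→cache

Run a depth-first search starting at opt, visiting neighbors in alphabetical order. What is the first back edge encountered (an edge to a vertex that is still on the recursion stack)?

lexer→sched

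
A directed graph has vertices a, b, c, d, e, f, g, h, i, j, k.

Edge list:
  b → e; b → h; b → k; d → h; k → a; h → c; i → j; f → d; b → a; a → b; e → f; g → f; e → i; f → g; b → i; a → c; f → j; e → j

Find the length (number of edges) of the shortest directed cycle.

For each vertex v, BFS finds the shortest path from v back to v.
The shortest such closed walk is a → b → a, length 2.

2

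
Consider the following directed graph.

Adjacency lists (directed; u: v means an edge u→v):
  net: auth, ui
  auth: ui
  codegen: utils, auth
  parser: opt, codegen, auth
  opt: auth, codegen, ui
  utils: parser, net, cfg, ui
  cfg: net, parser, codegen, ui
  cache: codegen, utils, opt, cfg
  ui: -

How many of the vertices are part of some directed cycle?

A vertex is on a directed cycle iff it belongs to a strongly connected component of size ≥ 2 (or has a self-loop).
The vertices on cycles are {cfg, opt, utils, parser, codegen} — 5 in total.

5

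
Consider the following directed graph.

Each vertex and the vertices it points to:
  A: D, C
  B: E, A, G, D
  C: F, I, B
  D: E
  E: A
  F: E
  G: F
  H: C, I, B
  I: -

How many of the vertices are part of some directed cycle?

A vertex is on a directed cycle iff it belongs to a strongly connected component of size ≥ 2 (or has a self-loop).
The vertices on cycles are {A, B, C, D, E, F, G} — 7 in total.

7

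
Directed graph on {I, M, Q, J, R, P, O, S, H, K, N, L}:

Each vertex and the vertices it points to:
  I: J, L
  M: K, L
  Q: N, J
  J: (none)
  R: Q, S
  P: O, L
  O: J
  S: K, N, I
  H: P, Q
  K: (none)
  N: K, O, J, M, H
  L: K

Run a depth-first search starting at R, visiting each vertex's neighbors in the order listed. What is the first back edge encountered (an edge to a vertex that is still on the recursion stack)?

H->Q

DFS from R (visiting each vertex's neighbors in the order listed); mark gray on enter, black on exit:
R gray
  Q gray
    N gray
      K gray
      K black
      O gray
        J gray
        J black
      O black
      N→J: J black — skip
      M gray
        M→K: K black — skip
        L gray
          L→K: K black — skip
        L black
      M black
      H gray
        P gray
          P→O: O black — skip
          P→L: L black — skip
        P black
        H→Q: Q is gray → back edge
First back edge: H → Q.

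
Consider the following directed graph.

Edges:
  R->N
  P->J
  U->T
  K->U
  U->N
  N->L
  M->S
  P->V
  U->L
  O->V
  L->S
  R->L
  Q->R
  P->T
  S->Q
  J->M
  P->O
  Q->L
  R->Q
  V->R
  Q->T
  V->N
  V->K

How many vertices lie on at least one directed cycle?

A vertex is on a directed cycle iff it belongs to a strongly connected component of size ≥ 2 (or has a self-loop).
The vertices on cycles are {L, N, Q, R, S} — 5 in total.

5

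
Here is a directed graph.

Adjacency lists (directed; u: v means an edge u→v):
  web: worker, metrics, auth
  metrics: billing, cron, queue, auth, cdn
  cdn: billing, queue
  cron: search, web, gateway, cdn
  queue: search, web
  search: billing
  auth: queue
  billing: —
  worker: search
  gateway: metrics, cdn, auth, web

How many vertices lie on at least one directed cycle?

A vertex is on a directed cycle iff it belongs to a strongly connected component of size ≥ 2 (or has a self-loop).
The vertices on cycles are {cdn, web, auth, cron, queue, gateway, metrics} — 7 in total.

7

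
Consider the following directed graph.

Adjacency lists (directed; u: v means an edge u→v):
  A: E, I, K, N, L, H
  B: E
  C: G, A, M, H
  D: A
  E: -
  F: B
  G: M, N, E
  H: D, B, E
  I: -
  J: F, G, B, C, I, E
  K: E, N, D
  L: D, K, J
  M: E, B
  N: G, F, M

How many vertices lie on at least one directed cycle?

9

A vertex is on a directed cycle iff it belongs to a strongly connected component of size ≥ 2 (or has a self-loop).
The vertices on cycles are {A, C, D, G, H, J, K, L, N} — 9 in total.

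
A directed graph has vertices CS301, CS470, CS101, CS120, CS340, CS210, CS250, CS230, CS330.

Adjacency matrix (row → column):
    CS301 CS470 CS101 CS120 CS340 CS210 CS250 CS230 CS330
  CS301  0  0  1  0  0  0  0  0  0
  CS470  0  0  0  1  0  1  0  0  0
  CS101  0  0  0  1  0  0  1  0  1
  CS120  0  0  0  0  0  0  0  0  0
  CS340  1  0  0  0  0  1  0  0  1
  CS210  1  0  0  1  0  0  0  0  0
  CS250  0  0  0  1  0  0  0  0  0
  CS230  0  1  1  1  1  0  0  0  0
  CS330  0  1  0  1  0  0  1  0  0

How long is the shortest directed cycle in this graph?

5

For each vertex v, BFS finds the shortest path from v back to v.
The shortest such closed walk is CS101 → CS330 → CS470 → CS210 → CS301 → CS101, length 5.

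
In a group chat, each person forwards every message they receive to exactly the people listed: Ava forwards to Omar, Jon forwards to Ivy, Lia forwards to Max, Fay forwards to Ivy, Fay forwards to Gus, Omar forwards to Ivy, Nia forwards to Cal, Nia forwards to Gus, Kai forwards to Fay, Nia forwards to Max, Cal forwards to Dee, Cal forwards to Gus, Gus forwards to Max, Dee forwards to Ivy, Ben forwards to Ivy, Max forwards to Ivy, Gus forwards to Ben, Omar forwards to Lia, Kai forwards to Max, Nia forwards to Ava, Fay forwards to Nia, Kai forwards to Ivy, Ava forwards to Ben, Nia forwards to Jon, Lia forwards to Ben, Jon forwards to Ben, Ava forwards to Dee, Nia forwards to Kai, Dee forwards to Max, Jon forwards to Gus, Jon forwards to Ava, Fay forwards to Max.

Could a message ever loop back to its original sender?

Yes

DFS with white/gray/black marking, starting from Cal:
Cal gray
  Gus gray
    Ben gray
      Ivy gray
      Ivy black
    Ben black
    Max gray
      Max→Ivy: Ivy black — skip
    Max black
  Gus black
  Dee gray
    Dee→Ivy: Ivy black — skip
    Dee→Max: Max black — skip
  Dee black
Cal black
Kai gray
  Kai→Ivy: Ivy black — skip
  Fay gray
    Nia gray
      Jon gray
        Ava gray
          Omar gray
            Omar→Ivy: Ivy black — skip
            Lia gray
              Lia→Ben: Ben black — skip
              Lia→Max: Max black — skip
            Lia black
          Omar black
          Ava→Dee: Dee black — skip
          Ava→Ben: Ben black — skip
        Ava black
        Jon→Gus: Gus black — skip
        Jon→Ben: Ben black — skip
        Jon→Ivy: Ivy black — skip
      Jon black
      Nia→Max: Max black — skip
      Nia→Kai: Kai is gray → back edge
Back edge found, so a cycle exists: Kai → Fay → Nia → Kai.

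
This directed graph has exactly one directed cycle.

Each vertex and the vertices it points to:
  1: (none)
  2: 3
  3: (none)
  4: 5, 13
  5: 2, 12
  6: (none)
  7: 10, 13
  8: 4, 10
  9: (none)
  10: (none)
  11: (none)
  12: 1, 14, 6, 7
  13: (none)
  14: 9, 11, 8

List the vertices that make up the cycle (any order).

4, 5, 8, 12, 14

DFS with gray/black marking from 5:
5 gray
  2 gray
    3 gray
    3 black
  2 black
  12 gray
    1 gray
    1 black
    14 gray
      9 gray
      9 black
      11 gray
      11 black
      8 gray
        4 gray
          4→5: 5 is gray → back edge
Back edge closes the cycle 5 → 12 → 14 → 8 → 4 → 5; its vertices are {4, 5, 8, 12, 14}.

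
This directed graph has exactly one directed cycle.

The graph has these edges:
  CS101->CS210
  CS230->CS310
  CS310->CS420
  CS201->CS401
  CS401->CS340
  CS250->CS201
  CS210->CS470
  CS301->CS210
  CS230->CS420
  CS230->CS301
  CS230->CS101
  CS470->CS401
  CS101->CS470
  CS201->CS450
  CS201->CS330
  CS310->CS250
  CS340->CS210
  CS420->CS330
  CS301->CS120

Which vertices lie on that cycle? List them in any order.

CS210, CS340, CS401, CS470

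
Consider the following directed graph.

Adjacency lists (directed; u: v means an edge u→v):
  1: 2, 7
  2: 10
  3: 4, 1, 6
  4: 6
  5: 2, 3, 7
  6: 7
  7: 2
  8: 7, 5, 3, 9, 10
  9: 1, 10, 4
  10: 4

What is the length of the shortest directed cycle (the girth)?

For each vertex v, BFS finds the shortest path from v back to v.
The shortest such closed walk is 6 → 7 → 2 → 10 → 4 → 6, length 5.

5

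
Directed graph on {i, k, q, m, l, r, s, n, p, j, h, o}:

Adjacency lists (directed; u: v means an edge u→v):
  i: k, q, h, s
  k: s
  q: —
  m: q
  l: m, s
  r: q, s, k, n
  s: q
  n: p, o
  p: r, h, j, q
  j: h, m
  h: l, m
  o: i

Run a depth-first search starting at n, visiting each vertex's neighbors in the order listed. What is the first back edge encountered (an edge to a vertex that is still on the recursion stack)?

r→n

DFS from n (visiting each vertex's neighbors in the order listed); mark gray on enter, black on exit:
n gray
  p gray
    r gray
      q gray
      q black
      s gray
        s→q: q black — skip
      s black
      k gray
        k→s: s black — skip
      k black
      r→n: n is gray → back edge
First back edge: r → n.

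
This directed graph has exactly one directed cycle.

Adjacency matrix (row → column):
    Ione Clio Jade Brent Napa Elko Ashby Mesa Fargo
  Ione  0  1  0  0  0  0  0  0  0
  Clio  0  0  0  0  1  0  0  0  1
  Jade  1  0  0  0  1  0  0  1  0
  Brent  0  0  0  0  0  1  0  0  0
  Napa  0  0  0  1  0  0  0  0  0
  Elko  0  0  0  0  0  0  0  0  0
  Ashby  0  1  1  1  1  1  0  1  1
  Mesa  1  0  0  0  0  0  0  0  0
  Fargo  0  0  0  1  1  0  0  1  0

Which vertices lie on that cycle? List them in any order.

Clio, Ione, Mesa, Fargo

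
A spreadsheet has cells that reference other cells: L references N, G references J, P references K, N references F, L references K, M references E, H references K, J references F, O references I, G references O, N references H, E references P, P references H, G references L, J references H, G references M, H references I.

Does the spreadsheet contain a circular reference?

No

DFS with white/gray/black marking, starting from M:
M gray
  E gray
    P gray
      H gray
        I gray
        I black
        K gray
        K black
      H black
      P→K: K black — skip
    P black
  E black
M black
F gray
F black
O gray
  O→I: I black — skip
O black
G gray
  L gray
    N gray
      N→H: H black — skip
      N→F: F black — skip
    N black
    L→K: K black — skip
  L black
  J gray
    J→F: F black — skip
    J→H: H black — skip
  J black
  G→O: O black — skip
  G→M: M black — skip
G black
Every edge goes to a white or black vertex — no back edge, so the graph is acyclic.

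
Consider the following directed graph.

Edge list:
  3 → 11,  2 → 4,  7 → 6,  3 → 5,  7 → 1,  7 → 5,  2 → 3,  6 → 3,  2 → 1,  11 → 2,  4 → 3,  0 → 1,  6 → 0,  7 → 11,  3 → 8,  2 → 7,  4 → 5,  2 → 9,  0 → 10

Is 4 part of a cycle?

Yes

4 is on a cycle iff 4 can reach itself via ≥1 edge.
4 → 3 → 11 → 2 → 4 — yes.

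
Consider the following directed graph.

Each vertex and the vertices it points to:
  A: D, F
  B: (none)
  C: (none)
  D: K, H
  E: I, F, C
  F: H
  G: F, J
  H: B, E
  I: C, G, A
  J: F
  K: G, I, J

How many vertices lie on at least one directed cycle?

A vertex is on a directed cycle iff it belongs to a strongly connected component of size ≥ 2 (or has a self-loop).
The vertices on cycles are {A, D, E, F, G, H, I, J, K} — 9 in total.

9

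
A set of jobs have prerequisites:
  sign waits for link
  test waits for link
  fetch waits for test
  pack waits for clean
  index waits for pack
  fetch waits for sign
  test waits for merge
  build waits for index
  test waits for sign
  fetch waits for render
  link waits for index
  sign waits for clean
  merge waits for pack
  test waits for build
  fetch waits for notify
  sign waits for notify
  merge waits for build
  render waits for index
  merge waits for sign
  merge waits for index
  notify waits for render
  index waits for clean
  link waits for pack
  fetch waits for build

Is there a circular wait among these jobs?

No

DFS with white/gray/black marking, starting from fetch:
fetch gray
  test gray
    build gray
      index gray
        pack gray
          clean gray
          clean black
        pack black
        index→clean: clean black — skip
      index black
    build black
    link gray
      link→pack: pack black — skip
      link→index: index black — skip
    link black
    merge gray
      merge→pack: pack black — skip
      sign gray
        notify gray
          render gray
            render→index: index black — skip
          render black
        notify black
        sign→link: link black — skip
        sign→clean: clean black — skip
      sign black
      merge→build: build black — skip
      merge→index: index black — skip
    merge black
    test→sign: sign black — skip
  test black
  fetch→build: build black — skip
  fetch→render: render black — skip
  fetch→sign: sign black — skip
  fetch→notify: notify black — skip
fetch black
Every edge goes to a white or black vertex — no back edge, so the graph is acyclic.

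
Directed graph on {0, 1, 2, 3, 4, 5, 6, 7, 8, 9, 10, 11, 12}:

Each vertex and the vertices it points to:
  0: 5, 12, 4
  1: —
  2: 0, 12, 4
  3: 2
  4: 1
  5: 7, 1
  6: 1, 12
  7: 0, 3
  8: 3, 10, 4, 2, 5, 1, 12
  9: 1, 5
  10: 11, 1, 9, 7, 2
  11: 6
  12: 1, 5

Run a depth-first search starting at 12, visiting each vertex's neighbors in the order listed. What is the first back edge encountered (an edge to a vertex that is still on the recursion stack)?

DFS from 12 (visiting each vertex's neighbors in the order listed); mark gray on enter, black on exit:
12 gray
  1 gray
  1 black
  5 gray
    7 gray
      0 gray
        0→5: 5 is gray → back edge
First back edge: 0 → 5.

0→5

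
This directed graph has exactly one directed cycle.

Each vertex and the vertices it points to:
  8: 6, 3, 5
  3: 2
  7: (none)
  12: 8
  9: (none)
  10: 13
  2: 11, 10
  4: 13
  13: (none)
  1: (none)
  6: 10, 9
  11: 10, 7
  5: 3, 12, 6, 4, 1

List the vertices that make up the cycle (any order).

5, 8, 12

DFS with gray/black marking from 12:
12 gray
  8 gray
    6 gray
      10 gray
        13 gray
        13 black
      10 black
      9 gray
      9 black
    6 black
    3 gray
      2 gray
        11 gray
          11→10: 10 black — skip
          7 gray
          7 black
        11 black
        2→10: 10 black — skip
      2 black
    3 black
    5 gray
      5→3: 3 black — skip
      5→12: 12 is gray → back edge
Back edge closes the cycle 12 → 8 → 5 → 12; its vertices are {5, 8, 12}.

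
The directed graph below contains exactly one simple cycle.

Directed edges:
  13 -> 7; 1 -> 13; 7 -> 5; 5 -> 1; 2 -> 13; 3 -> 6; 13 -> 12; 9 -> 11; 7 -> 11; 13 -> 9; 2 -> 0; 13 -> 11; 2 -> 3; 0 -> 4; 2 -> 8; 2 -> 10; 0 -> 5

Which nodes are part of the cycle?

1, 5, 7, 13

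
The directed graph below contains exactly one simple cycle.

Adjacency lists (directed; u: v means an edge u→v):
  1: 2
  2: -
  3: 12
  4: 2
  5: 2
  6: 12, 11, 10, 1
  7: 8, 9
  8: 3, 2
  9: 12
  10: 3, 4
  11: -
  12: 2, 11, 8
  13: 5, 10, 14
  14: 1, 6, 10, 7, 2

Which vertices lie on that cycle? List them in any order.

3, 8, 12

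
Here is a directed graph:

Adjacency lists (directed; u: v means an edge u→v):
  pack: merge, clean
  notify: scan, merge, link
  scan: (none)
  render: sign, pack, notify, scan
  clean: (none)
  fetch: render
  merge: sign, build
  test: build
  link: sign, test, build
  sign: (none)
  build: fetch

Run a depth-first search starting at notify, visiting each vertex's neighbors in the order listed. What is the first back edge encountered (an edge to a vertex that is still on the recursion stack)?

DFS from notify (visiting each vertex's neighbors in the order listed); mark gray on enter, black on exit:
notify gray
  scan gray
  scan black
  merge gray
    sign gray
    sign black
    build gray
      fetch gray
        render gray
          render→sign: sign black — skip
          pack gray
            pack→merge: merge is gray → back edge
First back edge: pack → merge.

pack->merge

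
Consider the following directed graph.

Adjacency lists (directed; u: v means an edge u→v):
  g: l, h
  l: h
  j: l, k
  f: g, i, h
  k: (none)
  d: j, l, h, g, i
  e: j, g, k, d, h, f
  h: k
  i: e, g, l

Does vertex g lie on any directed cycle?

g lies on a cycle iff there is a path from g back to itself.
Exploring from g, it never reaches itself; equivalently, its strongly connected component is a singleton.

No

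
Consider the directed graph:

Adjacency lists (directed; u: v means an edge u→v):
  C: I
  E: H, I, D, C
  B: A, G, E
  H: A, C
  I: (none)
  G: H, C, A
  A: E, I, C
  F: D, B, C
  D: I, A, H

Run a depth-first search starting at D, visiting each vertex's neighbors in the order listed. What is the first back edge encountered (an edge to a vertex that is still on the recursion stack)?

H→A

DFS from D (visiting each vertex's neighbors in the order listed); mark gray on enter, black on exit:
D gray
  I gray
  I black
  A gray
    E gray
      H gray
        H→A: A is gray → back edge
First back edge: H → A.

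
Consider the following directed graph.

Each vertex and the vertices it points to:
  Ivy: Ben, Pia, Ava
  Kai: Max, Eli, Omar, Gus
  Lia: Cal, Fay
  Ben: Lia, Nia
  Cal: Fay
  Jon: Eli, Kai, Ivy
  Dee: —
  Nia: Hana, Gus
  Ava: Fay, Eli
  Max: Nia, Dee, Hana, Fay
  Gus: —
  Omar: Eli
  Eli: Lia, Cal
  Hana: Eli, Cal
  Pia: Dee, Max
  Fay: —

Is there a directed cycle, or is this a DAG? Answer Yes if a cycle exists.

DFS with white/gray/black marking, starting from Nia:
Nia gray
  Hana gray
    Eli gray
      Lia gray
        Cal gray
          Fay gray
          Fay black
        Cal black
        Lia→Fay: Fay black — skip
      Lia black
      Eli→Cal: Cal black — skip
    Eli black
    Hana→Cal: Cal black — skip
  Hana black
  Gus gray
  Gus black
Nia black
Ivy gray
  Ben gray
    Ben→Lia: Lia black — skip
    Ben→Nia: Nia black — skip
  Ben black
  Pia gray
    Dee gray
    Dee black
    Max gray
      Max→Nia: Nia black — skip
      Max→Dee: Dee black — skip
      Max→Hana: Hana black — skip
      Max→Fay: Fay black — skip
    Max black
  Pia black
  Ava gray
    Ava→Fay: Fay black — skip
    Ava→Eli: Eli black — skip
  Ava black
Ivy black
Kai gray
  Kai→Max: Max black — skip
  Kai→Eli: Eli black — skip
  Omar gray
    Omar→Eli: Eli black — skip
  Omar black
  Kai→Gus: Gus black — skip
Kai black
Jon gray
  Jon→Eli: Eli black — skip
  Jon→Kai: Kai black — skip
  Jon→Ivy: Ivy black — skip
Jon black
Every edge goes to a white or black vertex — no back edge, so the graph is acyclic.

No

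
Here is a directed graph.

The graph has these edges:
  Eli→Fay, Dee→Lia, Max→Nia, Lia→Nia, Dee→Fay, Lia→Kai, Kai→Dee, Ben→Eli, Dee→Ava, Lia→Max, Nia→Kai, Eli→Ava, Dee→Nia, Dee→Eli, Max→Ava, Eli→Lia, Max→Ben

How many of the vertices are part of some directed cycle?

7

A vertex is on a directed cycle iff it belongs to a strongly connected component of size ≥ 2 (or has a self-loop).
The vertices on cycles are {Ben, Dee, Eli, Kai, Lia, Max, Nia} — 7 in total.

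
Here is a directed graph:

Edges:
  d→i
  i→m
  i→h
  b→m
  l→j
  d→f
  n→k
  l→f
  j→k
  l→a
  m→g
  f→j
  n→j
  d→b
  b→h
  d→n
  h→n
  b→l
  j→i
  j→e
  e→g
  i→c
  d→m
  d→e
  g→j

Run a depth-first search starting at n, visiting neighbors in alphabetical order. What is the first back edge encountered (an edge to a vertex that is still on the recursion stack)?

DFS from n (visiting neighbors in alphabetical order); mark gray on enter, black on exit:
n gray
  j gray
    e gray
      g gray
        g→j: j is gray → back edge
First back edge: g → j.

g→j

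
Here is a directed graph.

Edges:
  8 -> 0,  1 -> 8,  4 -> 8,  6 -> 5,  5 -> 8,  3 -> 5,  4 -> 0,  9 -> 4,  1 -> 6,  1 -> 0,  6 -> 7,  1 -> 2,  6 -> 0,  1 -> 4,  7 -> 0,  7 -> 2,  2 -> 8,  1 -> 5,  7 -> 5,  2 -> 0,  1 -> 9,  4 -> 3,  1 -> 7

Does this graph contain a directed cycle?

No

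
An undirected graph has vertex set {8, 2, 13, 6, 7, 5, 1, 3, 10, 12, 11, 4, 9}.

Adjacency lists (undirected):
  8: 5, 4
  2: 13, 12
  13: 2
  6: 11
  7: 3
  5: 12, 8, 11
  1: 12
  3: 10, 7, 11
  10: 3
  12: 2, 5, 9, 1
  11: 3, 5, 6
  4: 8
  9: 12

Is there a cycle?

DFS, tracking each vertex's parent; an edge to a visited non-parent vertex closes a cycle.
Start from 4:
visit 4 (parent –)
  visit 8 (parent 4)
    visit 5 (parent 8)
      visit 12 (parent 5)
        visit 2 (parent 12)
          visit 13 (parent 2)
            13–2: parent, skip
          2–12: parent, skip
        12–5: parent, skip
        visit 9 (parent 12)
          9–12: parent, skip
        visit 1 (parent 12)
          1–12: parent, skip
      5–8: parent, skip
      visit 11 (parent 5)
        visit 3 (parent 11)
          visit 10 (parent 3)
            10–3: parent, skip
          visit 7 (parent 3)
            7–3: parent, skip
          3–11: parent, skip
        11–5: parent, skip
        visit 6 (parent 11)
          6–11: parent, skip
    8–4: parent, skip
No non-parent visited neighbor found — the graph is a forest.

No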